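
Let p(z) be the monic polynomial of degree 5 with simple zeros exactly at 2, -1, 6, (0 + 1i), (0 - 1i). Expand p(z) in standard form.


The polynomial is p(z) = ∏_{α ∈ S} (z − α), where S = {2, -1, 6, (0 + 1i), (0 - 1i)}.
Expanding the product yields: p(z) = z^5 -7·z^4 + 5·z^3 + 5·z^2 + 4·z + 12.
Note conjugate pairs combine to real quadratics: (z − (0+1i))(z − (0−1i)) = z² + 1.
The resulting polynomial has degree 5 and real coefficients as required.

p(z) = z^5 -7·z^4 + 5·z^3 + 5·z^2 + 4·z + 12.


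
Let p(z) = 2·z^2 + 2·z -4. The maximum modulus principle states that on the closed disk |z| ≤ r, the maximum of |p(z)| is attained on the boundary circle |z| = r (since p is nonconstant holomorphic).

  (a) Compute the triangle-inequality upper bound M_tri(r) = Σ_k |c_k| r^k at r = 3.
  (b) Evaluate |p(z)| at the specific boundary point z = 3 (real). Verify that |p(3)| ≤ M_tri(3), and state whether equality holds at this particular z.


Coefficients: c_0 = -4, c_1 = 2, c_2 = 2. Radius r = 3.
Part (a). Triangle bound: M_tri(r) = Σ_k |c_k| r^k
  = |-4|·3^0 + |2|·3^1 + |2|·3^2
  = 4 + 6 + 18 = 28.
This bounds M(r) := max_{|z|=r} |p(z)| from above; equality holds iff all terms c_k z^k can be made to align in phase at a single z on |z|=r.
Part (b). At z = 3 (real, on the circle |z| = r):
  p(3) = (-4)·3^0 + (2)·3^1 + (2)·3^2 = 20.
  |p(3)| = 20.
Check: |p(3)| = 20 ≤ 28 = M_tri(3). ✓ Equality does not hold at z = 3 (the coefficients have mixed signs, so the terms do not all align in phase there).

M_tri(3) = 28; |p(3)| = 20; equality at z=3: no.


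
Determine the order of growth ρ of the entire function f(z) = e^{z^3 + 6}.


|e^{z^3 + 6}| = e^{Re(1·z^3) + 6} ≤ e^{1|z|^3 + 6} = e^{1r^3 + 6} on |z| = r, so ρ ≤ 3. Choosing z on |z|=r so that 1·z^3 is real positive (always possible by picking arg z appropriately) gives |f(z)| = e^{1r^3 + 6}, matching the bound. The additive constant 6 does not affect log log M(r) ~ 3·log r. Hence ρ = 3.
Therefore ρ = 3.

Order ρ = 3.


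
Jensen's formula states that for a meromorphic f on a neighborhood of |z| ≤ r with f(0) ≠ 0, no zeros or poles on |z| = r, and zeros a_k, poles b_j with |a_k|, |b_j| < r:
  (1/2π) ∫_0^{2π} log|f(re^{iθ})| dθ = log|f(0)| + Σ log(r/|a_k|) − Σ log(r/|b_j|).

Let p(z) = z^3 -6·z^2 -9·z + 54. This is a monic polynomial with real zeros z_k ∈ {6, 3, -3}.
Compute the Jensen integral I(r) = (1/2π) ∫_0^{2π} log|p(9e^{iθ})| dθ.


Zeros: -3, 3, 6; r = 9.
Inside |z| < r: -3, 3, 6. Outside (|z| ≥ r): ∅.
p(0) = 54, so log|p(0)| = log(54) = 3.9890.
Apply Jensen: I(r) = log|p(0)| + Σ_k log(r/|z_k|), summed over zeros inside |z| < r.
  log(r/|z_k|) for z_k = 6: log(9/6) = 0.4055
  log(r/|z_k|) for z_k = 3: log(9/3) = 1.0986
  log(r/|z_k|) for z_k = -3: log(9/3) = 1.0986
Sum over inside zeros: 2.6027.
I(r) = log|p(0)| + (inside sum) = 3.9890 + 2.6027 = 6.5917.
Closed form (all zeros inside, monic): I(r) = n·log(r) = 3·log(9) = 6.5917. ✓

I(r) ≈ 6.5917.


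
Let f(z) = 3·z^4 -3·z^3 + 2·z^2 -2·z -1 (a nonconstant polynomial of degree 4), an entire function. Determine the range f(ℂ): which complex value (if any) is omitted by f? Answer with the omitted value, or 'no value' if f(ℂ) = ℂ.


Little Picard bounds the complement of f(ℂ) to at most one point.
For every w ∈ ℂ, the equation p(z) − w = 0 is a nonconstant polynomial in z and hence has at least one root by the fundamental theorem of algebra. So p is surjective onto ℂ, omitting no value.

Omitted value: no value.


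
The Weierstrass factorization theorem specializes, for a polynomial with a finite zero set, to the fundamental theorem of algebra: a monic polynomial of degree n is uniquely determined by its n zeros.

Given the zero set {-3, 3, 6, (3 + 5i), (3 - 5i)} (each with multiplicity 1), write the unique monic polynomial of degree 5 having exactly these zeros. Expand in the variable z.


The polynomial is p(z) = ∏_{α ∈ S} (z − α), where S = {-3, 3, 6, (3 + 5i), (3 - 5i)}.
Expanding the product yields: p(z) = z^5 -12·z^4 + 61·z^3 -96·z^2 -630·z + 1836.
Note conjugate pairs combine to real quadratics: (z − (3+5i))(z − (3−5i)) = z² − 6z + 34.
The resulting polynomial has degree 5 and real coefficients as required.

p(z) = z^5 -12·z^4 + 61·z^3 -96·z^2 -630·z + 1836.


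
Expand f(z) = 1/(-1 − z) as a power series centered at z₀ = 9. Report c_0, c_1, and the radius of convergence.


Let w = z − z₀, so z = z₀ + w.
Then -1 − z = -1 − (z₀ + w) = (-1 − z₀) − w = -10 − w.
f(z) = 1/(-10 − w) = (1/(-10)) · 1/(1 − w/(-10)) = Σ_{n≥0} w^n / (-10)^(n+1).
So c_n = 1/(-10)^(n+1):
  c_0 = 1/(-10)^1 = -1/10.
  c_1 = 1/(-10)^2 = 1/100.
The series is valid for |w/d| < 1, i.e. |z − z₀| < |d|.
Radius of convergence: R = |-1 − z₀| = |-10| = 10 (distance from z₀ to the singularity z = -1).

c_0 = -1/10, c_1 = 1/100; R = 10.


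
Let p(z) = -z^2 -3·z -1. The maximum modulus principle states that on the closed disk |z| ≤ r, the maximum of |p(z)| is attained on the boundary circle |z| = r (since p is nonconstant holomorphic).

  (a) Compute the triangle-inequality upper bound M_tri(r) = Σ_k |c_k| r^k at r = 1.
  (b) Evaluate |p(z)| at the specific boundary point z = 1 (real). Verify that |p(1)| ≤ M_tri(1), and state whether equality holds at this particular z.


Coefficients: c_0 = -1, c_1 = -3, c_2 = -1. Radius r = 1.
Part (a). Triangle bound: M_tri(r) = Σ_k |c_k| r^k
  = |-1|·1^0 + |-3|·1^1 + |-1|·1^2
  = 1 + 3 + 1 = 5.
This bounds M(r) := max_{|z|=r} |p(z)| from above; equality holds iff all terms c_k z^k can be made to align in phase at a single z on |z|=r.
Part (b). At z = 1 (real, on the circle |z| = r):
  p(1) = (-1)·1^0 + (-3)·1^1 + (-1)·1^2 = -5.
  |p(1)| = 5.
Since all nonzero coefficients share the same sign, |p(1)| = 5 = M_tri(1); the triangle bound is attained at z = 1, so in fact M(r) = 5.

M_tri(1) = 5; |p(1)| = 5; equality at z=1: yes.


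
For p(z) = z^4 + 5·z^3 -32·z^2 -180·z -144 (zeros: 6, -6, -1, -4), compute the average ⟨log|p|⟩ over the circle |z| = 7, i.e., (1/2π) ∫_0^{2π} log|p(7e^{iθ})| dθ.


Zeros: -6, -4, -1, 6; r = 7.
Inside |z| < r: -6, -4, -1, 6. Outside (|z| ≥ r): ∅.
p(0) = -144, so log|p(0)| = log(144) = 4.9698.
Apply Jensen: I(r) = log|p(0)| + Σ_k log(r/|z_k|), summed over zeros inside |z| < r.
  log(r/|z_k|) for z_k = 6: log(7/6) = 0.1542
  log(r/|z_k|) for z_k = -6: log(7/6) = 0.1542
  log(r/|z_k|) for z_k = -1: log(7/1) = 1.9459
  log(r/|z_k|) for z_k = -4: log(7/4) = 0.5596
Sum over inside zeros: 2.8138.
I(r) = log|p(0)| + (inside sum) = 4.9698 + 2.8138 = 7.7836.
Closed form (all zeros inside, monic): I(r) = n·log(r) = 4·log(7) = 7.7836. ✓

I(r) ≈ 7.7836.


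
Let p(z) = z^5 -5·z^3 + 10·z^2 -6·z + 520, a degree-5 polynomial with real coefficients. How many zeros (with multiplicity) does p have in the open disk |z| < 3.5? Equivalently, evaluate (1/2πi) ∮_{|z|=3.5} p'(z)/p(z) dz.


The zeros of p are: -4, (-1 + 3i), (-1 - 3i), (3 + 2i), (3 - 2i).
Their magnitudes are: 4, 3.162, 3.162, 3.606, 3.606.
Zeros with |z| < R = 3.5: (-1 + 3i), (-1 - 3i).
Count = 2.
By the argument principle, (1/2πi) ∮_{|z|=R} p'(z)/p(z) dz equals exactly this count.

Number of zeros inside |z| < 3.5: 2.


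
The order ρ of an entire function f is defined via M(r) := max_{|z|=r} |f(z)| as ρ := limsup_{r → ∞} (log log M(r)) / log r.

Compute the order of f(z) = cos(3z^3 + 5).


Write cos(w) = (e^{iw} ± e^{−iw})/(2 or 2i), so |cos(w)| ≤ e^{|w|}. With w = 3z^3 + 5, |w| ≤ 3r^3 + 5 on |z|=r, giving M(r) ≤ e^{3r^3 + 5} and ρ ≤ 3. For the lower bound, choose z on |z|=r with 3z^3 purely imaginary of modulus 3r^3; then |cos(3z^3 + 5)| grows like e^{3r^3}/2, so ρ ≥ 3. Hence ρ = 3.
Therefore ρ = 3.

Order ρ = 3.


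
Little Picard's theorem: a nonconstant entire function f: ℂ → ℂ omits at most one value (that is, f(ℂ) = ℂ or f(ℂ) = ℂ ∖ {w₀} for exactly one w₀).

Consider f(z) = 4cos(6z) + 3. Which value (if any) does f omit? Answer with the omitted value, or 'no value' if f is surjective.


Little Picard bounds the complement of f(ℂ) to at most one point.
cos is entire and surjective onto ℂ: for every w ∈ ℂ, cos(ζ) = w has a solution ζ ∈ ℂ (e.g., via the complex inverse arccos). With ζ = 6z this gives z = ζ/(6). Then 4·cos(6z) takes every value in 4·ℂ = ℂ, and adding 3 is a bijection of ℂ. So f is surjective and omits no value. (Note: only on the real line is cos bounded by [−1, 1].)

Omitted value: no value.


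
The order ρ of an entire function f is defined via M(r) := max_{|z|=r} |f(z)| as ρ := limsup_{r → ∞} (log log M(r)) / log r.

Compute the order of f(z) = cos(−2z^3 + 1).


Write cos(w) = (e^{iw} ± e^{−iw})/(2 or 2i), so |cos(w)| ≤ e^{|w|}. With w = −2z^3 + 1, |w| ≤ 2r^3 + 1 on |z|=r, giving M(r) ≤ e^{2r^3 + 1} and ρ ≤ 3. For the lower bound, choose z on |z|=r with -2z^3 purely imaginary of modulus 2r^3; then |cos(−2z^3 + 1)| grows like e^{2r^3}/2, so ρ ≥ 3. Hence ρ = 3.
Therefore ρ = 3.

Order ρ = 3.


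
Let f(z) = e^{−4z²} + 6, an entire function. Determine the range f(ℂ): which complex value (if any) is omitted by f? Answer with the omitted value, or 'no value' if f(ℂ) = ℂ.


Little Picard bounds the complement of f(ℂ) to at most one point.
The exponent g(z) = −4z² is a nonconstant polynomial, hence surjective onto ℂ. So e^{g(z)} takes every value in {e^w : w ∈ ℂ} = ℂ ∖ {0}. Adding 6 shifts the range to ℂ ∖ {6}. f omits exactly 6.

Omitted value: 6.


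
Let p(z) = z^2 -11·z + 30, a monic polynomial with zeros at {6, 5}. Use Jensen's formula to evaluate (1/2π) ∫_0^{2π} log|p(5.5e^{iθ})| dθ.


Zeros: 5, 6; r = 5.5.
Inside |z| < r: 5. Outside (|z| ≥ r): 6.
p(0) = 30, so log|p(0)| = log(30) = 3.4012.
Apply Jensen: I(r) = log|p(0)| + Σ_k log(r/|z_k|), summed over zeros inside |z| < r.
  log(r/|z_k|) for z_k = 5: log(5.5/5) = 0.0953
  Outside zeros (6) contribute nothing to the Jensen sum.
Sum over inside zeros: 0.0953.
I(r) = log|p(0)| + (inside sum) = 3.4012 + 0.0953 = 3.4965.
Note: since some zeros are outside |z| ≤ r, the simplified n·log(r) form does NOT apply — only the inside zeros contribute.

I(r) ≈ 3.4965.


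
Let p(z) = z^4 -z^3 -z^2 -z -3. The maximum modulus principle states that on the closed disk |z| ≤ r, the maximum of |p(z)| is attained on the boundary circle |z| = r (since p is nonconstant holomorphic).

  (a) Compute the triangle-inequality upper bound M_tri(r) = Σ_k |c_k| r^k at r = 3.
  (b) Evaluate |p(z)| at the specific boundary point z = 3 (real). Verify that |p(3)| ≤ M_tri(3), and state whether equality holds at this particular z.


Coefficients: c_0 = -3, c_1 = -1, c_2 = -1, c_3 = -1, c_4 = 1. Radius r = 3.
Part (a). Triangle bound: M_tri(r) = Σ_k |c_k| r^k
  = |-3|·3^0 + |-1|·3^1 + |-1|·3^2 + |-1|·3^3 + |1|·3^4
  = 3 + 3 + 9 + 27 + 81 = 123.
This bounds M(r) := max_{|z|=r} |p(z)| from above; equality holds iff all terms c_k z^k can be made to align in phase at a single z on |z|=r.
Part (b). At z = 3 (real, on the circle |z| = r):
  p(3) = (-3)·3^0 + (-1)·3^1 + (-1)·3^2 + (-1)·3^3 + (1)·3^4 = 39.
  |p(3)| = 39.
Check: |p(3)| = 39 ≤ 123 = M_tri(3). ✓ Equality does not hold at z = 3 (the coefficients have mixed signs, so the terms do not all align in phase there).

M_tri(3) = 123; |p(3)| = 39; equality at z=3: no.


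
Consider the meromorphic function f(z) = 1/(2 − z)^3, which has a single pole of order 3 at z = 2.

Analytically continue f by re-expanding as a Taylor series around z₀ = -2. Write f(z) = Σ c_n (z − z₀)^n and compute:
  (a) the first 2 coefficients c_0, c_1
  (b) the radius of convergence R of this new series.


Let w = z − z₀, so z = z₀ + w.
Then 2 − z = 2 − (z₀ + w) = (2 − z₀) − w = 4 − w.
f(z) = 1/(4 − w)^3 = (1/(4)^3) · (1 − w/(4))^{−3}.
By the binomial series (1−u)^{−3} = Σ_{n≥0} C(n+2, 2) u^n for |u|<1, with u = w/(4):
  c_n = C(n+2, 2) / (4)^(n+3).
  c_0 = 1/(4)^3 = 1/64.
  c_1 = 3/(4)^4 = 3/256.
The series is valid for |w/d| < 1, i.e. |z − z₀| < |d|.
Radius of convergence: R = |2 − z₀| = |4| = 4 (distance from z₀ to the singularity z = 2).

c_0 = 1/64, c_1 = 3/256; R = 4.


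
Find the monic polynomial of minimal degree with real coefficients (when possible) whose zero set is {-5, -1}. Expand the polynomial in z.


The polynomial is p(z) = ∏_{α ∈ S} (z − α), where S = {-5, -1}.
Expanding the product yields: p(z) = z^2 + 6·z + 5.
The resulting polynomial has degree 2 and real coefficients as required.

p(z) = z^2 + 6·z + 5.


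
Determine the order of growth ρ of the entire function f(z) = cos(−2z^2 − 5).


Write cos(w) = (e^{iw} ± e^{−iw})/(2 or 2i), so |cos(w)| ≤ e^{|w|}. With w = −2z^2 − 5, |w| ≤ 2r^2 + 5 on |z|=r, giving M(r) ≤ e^{2r^2 + 5} and ρ ≤ 2. For the lower bound, choose z on |z|=r with -2z^2 purely imaginary of modulus 2r^2; then |cos(−2z^2 − 5)| grows like e^{2r^2}/2, so ρ ≥ 2. Hence ρ = 2.
Therefore ρ = 2.

Order ρ = 2.


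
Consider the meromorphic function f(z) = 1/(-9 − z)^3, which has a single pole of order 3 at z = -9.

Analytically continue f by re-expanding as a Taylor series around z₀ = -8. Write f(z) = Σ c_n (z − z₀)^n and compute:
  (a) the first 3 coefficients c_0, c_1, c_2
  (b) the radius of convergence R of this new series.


Let w = z − z₀, so z = z₀ + w.
Then -9 − z = -9 − (z₀ + w) = (-9 − z₀) − w = -1 − w.
f(z) = 1/(-1 − w)^3 = (1/(-1)^3) · (1 − w/(-1))^{−3}.
By the binomial series (1−u)^{−3} = Σ_{n≥0} C(n+2, 2) u^n for |u|<1, with u = w/(-1):
  c_n = C(n+2, 2) / (-1)^(n+3).
  c_0 = 1/(-1)^3 = -1.
  c_1 = 3/(-1)^4 = 3.
  c_2 = 6/(-1)^5 = -6.
The series is valid for |w/d| < 1, i.e. |z − z₀| < |d|.
Radius of convergence: R = |-9 − z₀| = |-1| = 1 (distance from z₀ to the singularity z = -9).

c_0 = -1, c_1 = 3, c_2 = -6; R = 1.


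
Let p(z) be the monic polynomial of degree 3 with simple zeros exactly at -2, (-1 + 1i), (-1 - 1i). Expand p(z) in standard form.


The polynomial is p(z) = ∏_{α ∈ S} (z − α), where S = {-2, (-1 + 1i), (-1 - 1i)}.
Expanding the product yields: p(z) = z^3 + 4·z^2 + 6·z + 4.
Note conjugate pairs combine to real quadratics: (z − (-1+1i))(z − (-1−1i)) = z² + 2z + 2.
The resulting polynomial has degree 3 and real coefficients as required.

p(z) = z^3 + 4·z^2 + 6·z + 4.


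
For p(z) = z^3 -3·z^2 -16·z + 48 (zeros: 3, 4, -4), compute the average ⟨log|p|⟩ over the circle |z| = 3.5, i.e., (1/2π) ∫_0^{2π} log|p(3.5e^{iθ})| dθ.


Zeros: -4, 3, 4; r = 3.5.
Inside |z| < r: 3. Outside (|z| ≥ r): -4, 4.
p(0) = 48, so log|p(0)| = log(48) = 3.8712.
Apply Jensen: I(r) = log|p(0)| + Σ_k log(r/|z_k|), summed over zeros inside |z| < r.
  log(r/|z_k|) for z_k = 3: log(3.5/3) = 0.1542
  Outside zeros (-4, 4) contribute nothing to the Jensen sum.
Sum over inside zeros: 0.1542.
I(r) = log|p(0)| + (inside sum) = 3.8712 + 0.1542 = 4.0254.
Note: since some zeros are outside |z| ≤ r, the simplified n·log(r) form does NOT apply — only the inside zeros contribute.

I(r) ≈ 4.0254.


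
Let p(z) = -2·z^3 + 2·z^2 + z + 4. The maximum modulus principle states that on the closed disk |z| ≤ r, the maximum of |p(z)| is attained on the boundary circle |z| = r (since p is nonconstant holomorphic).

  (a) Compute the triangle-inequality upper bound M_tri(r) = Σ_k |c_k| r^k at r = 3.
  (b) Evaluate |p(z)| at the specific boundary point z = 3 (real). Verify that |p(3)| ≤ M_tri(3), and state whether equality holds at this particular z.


Coefficients: c_0 = 4, c_1 = 1, c_2 = 2, c_3 = -2. Radius r = 3.
Part (a). Triangle bound: M_tri(r) = Σ_k |c_k| r^k
  = |4|·3^0 + |1|·3^1 + |2|·3^2 + |-2|·3^3
  = 4 + 3 + 18 + 54 = 79.
This bounds M(r) := max_{|z|=r} |p(z)| from above; equality holds iff all terms c_k z^k can be made to align in phase at a single z on |z|=r.
Part (b). At z = 3 (real, on the circle |z| = r):
  p(3) = (4)·3^0 + (1)·3^1 + (2)·3^2 + (-2)·3^3 = -29.
  |p(3)| = 29.
Check: |p(3)| = 29 ≤ 79 = M_tri(3). ✓ Equality does not hold at z = 3 (the coefficients have mixed signs, so the terms do not all align in phase there).

M_tri(3) = 79; |p(3)| = 29; equality at z=3: no.


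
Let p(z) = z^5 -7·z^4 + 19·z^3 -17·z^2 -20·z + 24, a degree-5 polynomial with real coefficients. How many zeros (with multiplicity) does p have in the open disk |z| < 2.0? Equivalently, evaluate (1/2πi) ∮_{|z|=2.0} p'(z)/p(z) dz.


The zeros of p are: (2 + 2i), (2 - 2i), 3, -1, 1.
Their magnitudes are: 2.828, 2.828, 3, 1, 1.
Zeros with |z| < R = 2.0: -1, 1.
Count = 2.
By the argument principle, (1/2πi) ∮_{|z|=R} p'(z)/p(z) dz equals exactly this count.

Number of zeros inside |z| < 2.0: 2.


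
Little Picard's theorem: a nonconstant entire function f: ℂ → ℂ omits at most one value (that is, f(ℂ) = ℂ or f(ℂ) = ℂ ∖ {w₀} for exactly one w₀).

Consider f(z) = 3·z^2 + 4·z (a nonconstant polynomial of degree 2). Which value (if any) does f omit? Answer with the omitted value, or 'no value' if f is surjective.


Little Picard bounds the complement of f(ℂ) to at most one point.
For every w ∈ ℂ, the equation p(z) − w = 0 is a nonconstant polynomial in z and hence has at least one root by the fundamental theorem of algebra. So p is surjective onto ℂ, omitting no value.

Omitted value: no value.


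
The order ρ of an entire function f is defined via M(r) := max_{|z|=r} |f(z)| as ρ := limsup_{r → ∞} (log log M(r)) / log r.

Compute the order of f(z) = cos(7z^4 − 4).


Write cos(w) = (e^{iw} ± e^{−iw})/(2 or 2i), so |cos(w)| ≤ e^{|w|}. With w = 7z^4 − 4, |w| ≤ 7r^4 + 4 on |z|=r, giving M(r) ≤ e^{7r^4 + 4} and ρ ≤ 4. For the lower bound, choose z on |z|=r with 7z^4 purely imaginary of modulus 7r^4; then |cos(7z^4 − 4)| grows like e^{7r^4}/2, so ρ ≥ 4. Hence ρ = 4.
Therefore ρ = 4.

Order ρ = 4.


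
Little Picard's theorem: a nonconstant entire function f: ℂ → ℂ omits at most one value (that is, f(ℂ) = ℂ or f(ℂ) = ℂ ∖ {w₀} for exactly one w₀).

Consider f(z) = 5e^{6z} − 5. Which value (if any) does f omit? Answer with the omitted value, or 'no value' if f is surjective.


Little Picard bounds the complement of f(ℂ) to at most one point.
e^{6z} is never zero on ℂ, so 5·e^{6z} takes every value in ℂ ∖ {0}. Adding -5 shifts the range to ℂ ∖ {-5}. Thus f omits exactly the value -5.

Omitted value: -5.


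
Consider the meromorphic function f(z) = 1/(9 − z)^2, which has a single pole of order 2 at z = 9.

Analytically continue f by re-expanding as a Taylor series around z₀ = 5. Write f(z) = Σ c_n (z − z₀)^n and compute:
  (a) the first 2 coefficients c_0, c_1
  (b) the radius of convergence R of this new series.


Let w = z − z₀, so z = z₀ + w.
Then 9 − z = 9 − (z₀ + w) = (9 − z₀) − w = 4 − w.
f(z) = 1/(4 − w)^2 = (1/(4)^2) · (1 − w/(4))^{−2}.
By the binomial series (1−u)^{−2} = Σ_{n≥0} C(n+1, 1) u^n for |u|<1, with u = w/(4):
  c_n = C(n+1, 1) / (4)^(n+2).
  c_0 = 1/(4)^2 = 1/16.
  c_1 = 2/(4)^3 = 1/32.
The series is valid for |w/d| < 1, i.e. |z − z₀| < |d|.
Radius of convergence: R = |9 − z₀| = |4| = 4 (distance from z₀ to the singularity z = 9).

c_0 = 1/16, c_1 = 1/32; R = 4.


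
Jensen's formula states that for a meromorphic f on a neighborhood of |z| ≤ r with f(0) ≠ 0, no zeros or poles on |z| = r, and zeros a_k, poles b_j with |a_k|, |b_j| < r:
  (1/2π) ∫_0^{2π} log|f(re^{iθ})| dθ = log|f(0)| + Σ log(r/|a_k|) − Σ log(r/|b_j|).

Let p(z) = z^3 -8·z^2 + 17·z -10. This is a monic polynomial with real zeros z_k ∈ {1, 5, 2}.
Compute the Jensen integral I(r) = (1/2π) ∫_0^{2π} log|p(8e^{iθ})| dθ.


Zeros: 1, 2, 5; r = 8.
Inside |z| < r: 1, 2, 5. Outside (|z| ≥ r): ∅.
p(0) = -10, so log|p(0)| = log(10) = 2.3026.
Apply Jensen: I(r) = log|p(0)| + Σ_k log(r/|z_k|), summed over zeros inside |z| < r.
  log(r/|z_k|) for z_k = 1: log(8/1) = 2.0794
  log(r/|z_k|) for z_k = 5: log(8/5) = 0.4700
  log(r/|z_k|) for z_k = 2: log(8/2) = 1.3863
Sum over inside zeros: 3.9357.
I(r) = log|p(0)| + (inside sum) = 2.3026 + 3.9357 = 6.2383.
Closed form (all zeros inside, monic): I(r) = n·log(r) = 3·log(8) = 6.2383. ✓

I(r) ≈ 6.2383.


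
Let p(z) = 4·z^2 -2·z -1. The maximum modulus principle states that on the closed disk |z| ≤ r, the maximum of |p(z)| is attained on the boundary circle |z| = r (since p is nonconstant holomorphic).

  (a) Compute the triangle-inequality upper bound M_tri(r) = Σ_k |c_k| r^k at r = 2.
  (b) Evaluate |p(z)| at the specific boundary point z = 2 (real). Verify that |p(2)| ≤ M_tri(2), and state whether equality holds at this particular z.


Coefficients: c_0 = -1, c_1 = -2, c_2 = 4. Radius r = 2.
Part (a). Triangle bound: M_tri(r) = Σ_k |c_k| r^k
  = |-1|·2^0 + |-2|·2^1 + |4|·2^2
  = 1 + 4 + 16 = 21.
This bounds M(r) := max_{|z|=r} |p(z)| from above; equality holds iff all terms c_k z^k can be made to align in phase at a single z on |z|=r.
Part (b). At z = 2 (real, on the circle |z| = r):
  p(2) = (-1)·2^0 + (-2)·2^1 + (4)·2^2 = 11.
  |p(2)| = 11.
Check: |p(2)| = 11 ≤ 21 = M_tri(2). ✓ Equality does not hold at z = 2 (the coefficients have mixed signs, so the terms do not all align in phase there).

M_tri(2) = 21; |p(2)| = 11; equality at z=2: no.


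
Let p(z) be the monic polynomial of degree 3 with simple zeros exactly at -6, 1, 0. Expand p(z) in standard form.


The polynomial is p(z) = ∏_{α ∈ S} (z − α), where S = {-6, 1, 0}.
Expanding the product yields: p(z) = z^3 + 5·z^2 -6·z.
The resulting polynomial has degree 3 and real coefficients as required.

p(z) = z^3 + 5·z^2 -6·z.


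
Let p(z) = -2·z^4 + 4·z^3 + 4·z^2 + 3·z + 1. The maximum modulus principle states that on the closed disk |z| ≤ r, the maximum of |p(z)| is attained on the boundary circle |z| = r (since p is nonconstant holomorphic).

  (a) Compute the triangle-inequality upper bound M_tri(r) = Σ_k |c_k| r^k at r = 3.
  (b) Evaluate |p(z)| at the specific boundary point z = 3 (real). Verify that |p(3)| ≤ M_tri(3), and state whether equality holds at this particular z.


Coefficients: c_0 = 1, c_1 = 3, c_2 = 4, c_3 = 4, c_4 = -2. Radius r = 3.
Part (a). Triangle bound: M_tri(r) = Σ_k |c_k| r^k
  = |1|·3^0 + |3|·3^1 + |4|·3^2 + |4|·3^3 + |-2|·3^4
  = 1 + 9 + 36 + 108 + 162 = 316.
This bounds M(r) := max_{|z|=r} |p(z)| from above; equality holds iff all terms c_k z^k can be made to align in phase at a single z on |z|=r.
Part (b). At z = 3 (real, on the circle |z| = r):
  p(3) = (1)·3^0 + (3)·3^1 + (4)·3^2 + (4)·3^3 + (-2)·3^4 = -8.
  |p(3)| = 8.
Check: |p(3)| = 8 ≤ 316 = M_tri(3). ✓ Equality does not hold at z = 3 (the coefficients have mixed signs, so the terms do not all align in phase there).

M_tri(3) = 316; |p(3)| = 8; equality at z=3: no.


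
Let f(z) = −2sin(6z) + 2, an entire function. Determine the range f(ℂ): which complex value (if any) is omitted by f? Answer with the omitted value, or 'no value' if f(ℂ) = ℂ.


Little Picard bounds the complement of f(ℂ) to at most one point.
sin is entire and surjective onto ℂ: for every w ∈ ℂ, sin(ζ) = w has a solution ζ ∈ ℂ (e.g., via the complex inverse arcsin). With ζ = 6z this gives z = ζ/(6). Then -2·sin(6z) takes every value in -2·ℂ = ℂ, and adding 2 is a bijection of ℂ. So f is surjective and omits no value. (Note: only on the real line is sin bounded by [−1, 1].)

Omitted value: no value.


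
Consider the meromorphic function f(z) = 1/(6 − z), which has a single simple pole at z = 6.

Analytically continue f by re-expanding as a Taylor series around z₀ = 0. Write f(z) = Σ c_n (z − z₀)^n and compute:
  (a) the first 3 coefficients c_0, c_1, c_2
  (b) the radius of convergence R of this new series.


Let w = z − z₀, so z = z₀ + w.
Then 6 − z = 6 − (z₀ + w) = (6 − z₀) − w = 6 − w.
f(z) = 1/(6 − w) = (1/(6)) · 1/(1 − w/(6)) = Σ_{n≥0} w^n / (6)^(n+1).
So c_n = 1/(6)^(n+1):
  c_0 = 1/(6)^1 = 1/6.
  c_1 = 1/(6)^2 = 1/36.
  c_2 = 1/(6)^3 = 1/216.
The series is valid for |w/d| < 1, i.e. |z − z₀| < |d|.
Radius of convergence: R = |6 − z₀| = |6| = 6 (distance from z₀ to the singularity z = 6).

c_0 = 1/6, c_1 = 1/36, c_2 = 1/216; R = 6.


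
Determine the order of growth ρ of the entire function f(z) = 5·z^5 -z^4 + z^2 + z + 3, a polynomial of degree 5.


|f(z)| ≤ Σ|c_k|·r^k = O(r^5) as r → ∞. Polynomial growth is O(e^{r^ε}) for every ε > 0 (since r^5/e^{r^ε} → 0), so ρ ≤ ε for all ε > 0, i.e. ρ = 0. Every nonconstant polynomial has order 0.
Therefore ρ = 0.

Order ρ = 0.


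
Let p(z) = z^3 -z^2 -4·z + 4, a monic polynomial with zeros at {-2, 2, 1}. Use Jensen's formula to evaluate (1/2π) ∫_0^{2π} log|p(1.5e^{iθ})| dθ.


Zeros: -2, 1, 2; r = 1.5.
Inside |z| < r: 1. Outside (|z| ≥ r): -2, 2.
p(0) = 4, so log|p(0)| = log(4) = 1.3863.
Apply Jensen: I(r) = log|p(0)| + Σ_k log(r/|z_k|), summed over zeros inside |z| < r.
  log(r/|z_k|) for z_k = 1: log(1.5/1) = 0.4055
  Outside zeros (-2, 2) contribute nothing to the Jensen sum.
Sum over inside zeros: 0.4055.
I(r) = log|p(0)| + (inside sum) = 1.3863 + 0.4055 = 1.7918.
Note: since some zeros are outside |z| ≤ r, the simplified n·log(r) form does NOT apply — only the inside zeros contribute.

I(r) ≈ 1.7918.


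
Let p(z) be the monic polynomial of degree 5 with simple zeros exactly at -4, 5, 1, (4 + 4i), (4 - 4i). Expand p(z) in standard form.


The polynomial is p(z) = ∏_{α ∈ S} (z − α), where S = {-4, 5, 1, (4 + 4i), (4 - 4i)}.
Expanding the product yields: p(z) = z^5 -10·z^4 + 29·z^3 + 108·z^2 -768·z + 640.
Note conjugate pairs combine to real quadratics: (z − (4+4i))(z − (4−4i)) = z² − 8z + 32.
The resulting polynomial has degree 5 and real coefficients as required.

p(z) = z^5 -10·z^4 + 29·z^3 + 108·z^2 -768·z + 640.


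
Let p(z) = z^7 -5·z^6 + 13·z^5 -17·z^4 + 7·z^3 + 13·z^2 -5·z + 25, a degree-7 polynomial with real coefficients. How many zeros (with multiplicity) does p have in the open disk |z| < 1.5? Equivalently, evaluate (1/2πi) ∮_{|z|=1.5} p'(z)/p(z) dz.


The zeros of p are: (0 + 1i), (0 - 1i), (2 + 1i), (2 - 1i), -1, (1 + 2i), (1 - 2i).
Their magnitudes are: 1, 1, 2.236, 2.236, 1, 2.236, 2.236.
Zeros with |z| < R = 1.5: (0 + 1i), (0 - 1i), -1.
Count = 3.
By the argument principle, (1/2πi) ∮_{|z|=R} p'(z)/p(z) dz equals exactly this count.

Number of zeros inside |z| < 1.5: 3.


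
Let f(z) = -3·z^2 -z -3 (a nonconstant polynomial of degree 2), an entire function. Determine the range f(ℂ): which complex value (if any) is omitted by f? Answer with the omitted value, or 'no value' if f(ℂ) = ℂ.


Little Picard bounds the complement of f(ℂ) to at most one point.
For every w ∈ ℂ, the equation p(z) − w = 0 is a nonconstant polynomial in z and hence has at least one root by the fundamental theorem of algebra. So p is surjective onto ℂ, omitting no value.

Omitted value: no value.


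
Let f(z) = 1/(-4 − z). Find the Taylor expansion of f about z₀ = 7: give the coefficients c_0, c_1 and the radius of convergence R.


Let w = z − z₀, so z = z₀ + w.
Then -4 − z = -4 − (z₀ + w) = (-4 − z₀) − w = -11 − w.
f(z) = 1/(-11 − w) = (1/(-11)) · 1/(1 − w/(-11)) = Σ_{n≥0} w^n / (-11)^(n+1).
So c_n = 1/(-11)^(n+1):
  c_0 = 1/(-11)^1 = -1/11.
  c_1 = 1/(-11)^2 = 1/121.
The series is valid for |w/d| < 1, i.e. |z − z₀| < |d|.
Radius of convergence: R = |-4 − z₀| = |-11| = 11 (distance from z₀ to the singularity z = -4).

c_0 = -1/11, c_1 = 1/121; R = 11.


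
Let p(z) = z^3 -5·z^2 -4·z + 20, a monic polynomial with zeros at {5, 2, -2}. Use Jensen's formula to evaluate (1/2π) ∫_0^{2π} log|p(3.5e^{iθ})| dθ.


Zeros: -2, 2, 5; r = 3.5.
Inside |z| < r: -2, 2. Outside (|z| ≥ r): 5.
p(0) = 20, so log|p(0)| = log(20) = 2.9957.
Apply Jensen: I(r) = log|p(0)| + Σ_k log(r/|z_k|), summed over zeros inside |z| < r.
  log(r/|z_k|) for z_k = 2: log(3.5/2) = 0.5596
  log(r/|z_k|) for z_k = -2: log(3.5/2) = 0.5596
  Outside zeros (5) contribute nothing to the Jensen sum.
Sum over inside zeros: 1.1192.
I(r) = log|p(0)| + (inside sum) = 2.9957 + 1.1192 = 4.1150.
Note: since some zeros are outside |z| ≤ r, the simplified n·log(r) form does NOT apply — only the inside zeros contribute.

I(r) ≈ 4.1150.


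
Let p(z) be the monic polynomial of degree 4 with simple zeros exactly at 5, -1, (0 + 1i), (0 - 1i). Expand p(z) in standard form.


The polynomial is p(z) = ∏_{α ∈ S} (z − α), where S = {5, -1, (0 + 1i), (0 - 1i)}.
Expanding the product yields: p(z) = z^4 -4·z^3 -4·z^2 -4·z -5.
Note conjugate pairs combine to real quadratics: (z − (0+1i))(z − (0−1i)) = z² + 1.
The resulting polynomial has degree 4 and real coefficients as required.

p(z) = z^4 -4·z^3 -4·z^2 -4·z -5.


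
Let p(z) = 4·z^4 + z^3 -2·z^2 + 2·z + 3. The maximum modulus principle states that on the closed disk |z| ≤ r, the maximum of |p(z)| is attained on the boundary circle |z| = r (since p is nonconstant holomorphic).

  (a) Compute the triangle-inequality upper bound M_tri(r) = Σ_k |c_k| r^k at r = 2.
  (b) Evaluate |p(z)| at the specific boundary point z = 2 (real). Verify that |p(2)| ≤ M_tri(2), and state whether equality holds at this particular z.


Coefficients: c_0 = 3, c_1 = 2, c_2 = -2, c_3 = 1, c_4 = 4. Radius r = 2.
Part (a). Triangle bound: M_tri(r) = Σ_k |c_k| r^k
  = |3|·2^0 + |2|·2^1 + |-2|·2^2 + |1|·2^3 + |4|·2^4
  = 3 + 4 + 8 + 8 + 64 = 87.
This bounds M(r) := max_{|z|=r} |p(z)| from above; equality holds iff all terms c_k z^k can be made to align in phase at a single z on |z|=r.
Part (b). At z = 2 (real, on the circle |z| = r):
  p(2) = (3)·2^0 + (2)·2^1 + (-2)·2^2 + (1)·2^3 + (4)·2^4 = 71.
  |p(2)| = 71.
Check: |p(2)| = 71 ≤ 87 = M_tri(2). ✓ Equality does not hold at z = 2 (the coefficients have mixed signs, so the terms do not all align in phase there).

M_tri(2) = 87; |p(2)| = 71; equality at z=2: no.


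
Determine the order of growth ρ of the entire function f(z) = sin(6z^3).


Write sin(w) = (e^{iw} ± e^{−iw})/(2 or 2i), so |sin(w)| ≤ e^{|w|}. With w = 6z^3, |w| ≤ 6r^3 + 0 on |z|=r, giving M(r) ≤ e^{6r^3 + 0} and ρ ≤ 3. For the lower bound, choose z on |z|=r with 6z^3 purely imaginary of modulus 6r^3; then |sin(6z^3)| grows like e^{6r^3}/2, so ρ ≥ 3. Hence ρ = 3.
Therefore ρ = 3.

Order ρ = 3.


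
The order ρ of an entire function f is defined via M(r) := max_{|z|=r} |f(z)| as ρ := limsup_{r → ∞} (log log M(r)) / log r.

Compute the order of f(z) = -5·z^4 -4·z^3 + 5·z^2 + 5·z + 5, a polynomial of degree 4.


|f(z)| ≤ Σ|c_k|·r^k = O(r^4) as r → ∞. Polynomial growth is O(e^{r^ε}) for every ε > 0 (since r^4/e^{r^ε} → 0), so ρ ≤ ε for all ε > 0, i.e. ρ = 0. Every nonconstant polynomial has order 0.
Therefore ρ = 0.

Order ρ = 0.


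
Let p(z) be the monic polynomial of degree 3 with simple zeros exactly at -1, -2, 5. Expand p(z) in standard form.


The polynomial is p(z) = ∏_{α ∈ S} (z − α), where S = {-1, -2, 5}.
Expanding the product yields: p(z) = z^3 -2·z^2 -13·z -10.
The resulting polynomial has degree 3 and real coefficients as required.

p(z) = z^3 -2·z^2 -13·z -10.


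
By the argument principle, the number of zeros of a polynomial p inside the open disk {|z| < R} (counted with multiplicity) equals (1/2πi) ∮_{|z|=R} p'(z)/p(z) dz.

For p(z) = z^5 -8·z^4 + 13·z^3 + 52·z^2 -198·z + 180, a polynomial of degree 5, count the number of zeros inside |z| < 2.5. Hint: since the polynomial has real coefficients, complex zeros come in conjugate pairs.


The zeros of p are: 2, 3, (3 + 1i), (3 - 1i), -3.
Their magnitudes are: 2, 3, 3.162, 3.162, 3.
Zeros with |z| < R = 2.5: 2.
Count = 1.
By the argument principle, (1/2πi) ∮_{|z|=R} p'(z)/p(z) dz equals exactly this count.

Number of zeros inside |z| < 2.5: 1.


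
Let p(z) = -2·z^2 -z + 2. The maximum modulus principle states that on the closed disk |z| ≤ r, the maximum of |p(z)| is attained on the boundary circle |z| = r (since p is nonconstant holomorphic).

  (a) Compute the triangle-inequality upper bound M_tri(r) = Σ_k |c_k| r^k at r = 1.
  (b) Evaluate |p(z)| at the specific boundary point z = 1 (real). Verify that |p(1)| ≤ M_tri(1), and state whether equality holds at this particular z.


Coefficients: c_0 = 2, c_1 = -1, c_2 = -2. Radius r = 1.
Part (a). Triangle bound: M_tri(r) = Σ_k |c_k| r^k
  = |2|·1^0 + |-1|·1^1 + |-2|·1^2
  = 2 + 1 + 2 = 5.
This bounds M(r) := max_{|z|=r} |p(z)| from above; equality holds iff all terms c_k z^k can be made to align in phase at a single z on |z|=r.
Part (b). At z = 1 (real, on the circle |z| = r):
  p(1) = (2)·1^0 + (-1)·1^1 + (-2)·1^2 = -1.
  |p(1)| = 1.
Check: |p(1)| = 1 ≤ 5 = M_tri(1). ✓ Equality does not hold at z = 1 (the coefficients have mixed signs, so the terms do not all align in phase there).

M_tri(1) = 5; |p(1)| = 1; equality at z=1: no.


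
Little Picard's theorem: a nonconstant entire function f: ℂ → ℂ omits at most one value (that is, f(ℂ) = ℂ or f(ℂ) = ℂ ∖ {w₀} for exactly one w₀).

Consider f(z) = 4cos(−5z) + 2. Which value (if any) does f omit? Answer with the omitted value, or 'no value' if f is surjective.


Little Picard bounds the complement of f(ℂ) to at most one point.
cos is entire and surjective onto ℂ: for every w ∈ ℂ, cos(ζ) = w has a solution ζ ∈ ℂ (e.g., via the complex inverse arccos). With ζ = −5z this gives z = ζ/(-5). Then 4·cos(−5z) takes every value in 4·ℂ = ℂ, and adding 2 is a bijection of ℂ. So f is surjective and omits no value. (Note: only on the real line is cos bounded by [−1, 1].)

Omitted value: no value.


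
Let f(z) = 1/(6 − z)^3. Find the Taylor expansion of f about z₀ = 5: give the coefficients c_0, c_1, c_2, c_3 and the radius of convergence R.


Let w = z − z₀, so z = z₀ + w.
Then 6 − z = 6 − (z₀ + w) = (6 − z₀) − w = 1 − w.
f(z) = 1/(1 − w)^3 = (1/(1)^3) · (1 − w/(1))^{−3}.
By the binomial series (1−u)^{−3} = Σ_{n≥0} C(n+2, 2) u^n for |u|<1, with u = w/(1):
  c_n = C(n+2, 2) / (1)^(n+3).
  c_0 = 1/(1)^3 = 1.
  c_1 = 3/(1)^4 = 3.
  c_2 = 6/(1)^5 = 6.
  c_3 = 10/(1)^6 = 10.
The series is valid for |w/d| < 1, i.e. |z − z₀| < |d|.
Radius of convergence: R = |6 − z₀| = |1| = 1 (distance from z₀ to the singularity z = 6).

c_0 = 1, c_1 = 3, c_2 = 6, c_3 = 10; R = 1.


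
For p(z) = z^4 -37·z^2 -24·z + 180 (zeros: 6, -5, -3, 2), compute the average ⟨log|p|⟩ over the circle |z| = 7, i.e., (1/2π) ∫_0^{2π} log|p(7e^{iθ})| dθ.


Zeros: -5, -3, 2, 6; r = 7.
Inside |z| < r: -5, -3, 2, 6. Outside (|z| ≥ r): ∅.
p(0) = 180, so log|p(0)| = log(180) = 5.1930.
Apply Jensen: I(r) = log|p(0)| + Σ_k log(r/|z_k|), summed over zeros inside |z| < r.
  log(r/|z_k|) for z_k = 6: log(7/6) = 0.1542
  log(r/|z_k|) for z_k = -5: log(7/5) = 0.3365
  log(r/|z_k|) for z_k = -3: log(7/3) = 0.8473
  log(r/|z_k|) for z_k = 2: log(7/2) = 1.2528
Sum over inside zeros: 2.5907.
I(r) = log|p(0)| + (inside sum) = 5.1930 + 2.5907 = 7.7836.
Closed form (all zeros inside, monic): I(r) = n·log(r) = 4·log(7) = 7.7836. ✓

I(r) ≈ 7.7836.


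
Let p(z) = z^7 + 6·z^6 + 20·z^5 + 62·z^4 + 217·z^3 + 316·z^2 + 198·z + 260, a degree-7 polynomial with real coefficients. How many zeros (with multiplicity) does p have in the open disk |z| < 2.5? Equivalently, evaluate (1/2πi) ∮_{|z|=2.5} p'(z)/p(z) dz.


The zeros of p are: -2, (0 + 1i), (0 - 1i), (-3 + 2i), (-3 - 2i), (1 + 3i), (1 - 3i).
Their magnitudes are: 2, 1, 1, 3.606, 3.606, 3.162, 3.162.
Zeros with |z| < R = 2.5: -2, (0 + 1i), (0 - 1i).
Count = 3.
By the argument principle, (1/2πi) ∮_{|z|=R} p'(z)/p(z) dz equals exactly this count.

Number of zeros inside |z| < 2.5: 3.


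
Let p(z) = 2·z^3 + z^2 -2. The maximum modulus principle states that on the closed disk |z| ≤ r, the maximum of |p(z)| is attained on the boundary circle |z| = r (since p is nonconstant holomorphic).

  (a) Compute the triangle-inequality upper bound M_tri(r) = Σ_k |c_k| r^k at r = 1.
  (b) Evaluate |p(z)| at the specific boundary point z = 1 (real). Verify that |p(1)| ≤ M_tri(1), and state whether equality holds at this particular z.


Coefficients: c_0 = -2, c_1 = 0, c_2 = 1, c_3 = 2. Radius r = 1.
Part (a). Triangle bound: M_tri(r) = Σ_k |c_k| r^k
  = |-2|·1^0 + |0|·1^1 + |1|·1^2 + |2|·1^3
  = 2 + 0 + 1 + 2 = 5.
This bounds M(r) := max_{|z|=r} |p(z)| from above; equality holds iff all terms c_k z^k can be made to align in phase at a single z on |z|=r.
Part (b). At z = 1 (real, on the circle |z| = r):
  p(1) = (-2)·1^0 + (0)·1^1 + (1)·1^2 + (2)·1^3 = 1.
  |p(1)| = 1.
Check: |p(1)| = 1 ≤ 5 = M_tri(1). ✓ Equality does not hold at z = 1 (the coefficients have mixed signs, so the terms do not all align in phase there).

M_tri(1) = 5; |p(1)| = 1; equality at z=1: no.


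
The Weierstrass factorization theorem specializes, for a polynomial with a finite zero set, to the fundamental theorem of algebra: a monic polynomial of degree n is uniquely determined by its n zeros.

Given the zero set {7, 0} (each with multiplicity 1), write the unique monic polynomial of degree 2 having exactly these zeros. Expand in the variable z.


The polynomial is p(z) = ∏_{α ∈ S} (z − α), where S = {7, 0}.
Expanding the product yields: p(z) = z^2 -7·z.
The resulting polynomial has degree 2 and real coefficients as required.

p(z) = z^2 -7·z.


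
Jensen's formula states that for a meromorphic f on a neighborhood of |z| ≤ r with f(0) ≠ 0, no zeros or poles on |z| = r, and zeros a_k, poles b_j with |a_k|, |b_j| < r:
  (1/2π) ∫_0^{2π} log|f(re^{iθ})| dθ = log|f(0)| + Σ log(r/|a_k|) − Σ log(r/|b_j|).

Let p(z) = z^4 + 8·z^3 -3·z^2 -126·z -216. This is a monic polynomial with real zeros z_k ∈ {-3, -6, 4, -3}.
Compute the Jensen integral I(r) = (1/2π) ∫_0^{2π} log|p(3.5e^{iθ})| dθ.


Zeros: -6, -3, -3, 4; r = 3.5.
Inside |z| < r: -3, -3. Outside (|z| ≥ r): -6, 4.
p(0) = -216, so log|p(0)| = log(216) = 5.3753.
Apply Jensen: I(r) = log|p(0)| + Σ_k log(r/|z_k|), summed over zeros inside |z| < r.
  log(r/|z_k|) for z_k = -3: log(3.5/3) = 0.1542
  log(r/|z_k|) for z_k = -3: log(3.5/3) = 0.1542
  Outside zeros (-6, 4) contribute nothing to the Jensen sum.
Sum over inside zeros: 0.3083.
I(r) = log|p(0)| + (inside sum) = 5.3753 + 0.3083 = 5.6836.
Note: since some zeros are outside |z| ≤ r, the simplified n·log(r) form does NOT apply — only the inside zeros contribute.

I(r) ≈ 5.6836.


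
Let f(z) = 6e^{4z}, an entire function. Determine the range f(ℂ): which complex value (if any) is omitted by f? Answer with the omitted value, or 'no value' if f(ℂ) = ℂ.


Little Picard bounds the complement of f(ℂ) to at most one point.
e^{4z} is never zero on ℂ, so 6·e^{4z} takes every value in ℂ ∖ {0}. Adding 0 shifts the range to ℂ ∖ {0}. Thus f omits exactly the value 0.

Omitted value: 0.


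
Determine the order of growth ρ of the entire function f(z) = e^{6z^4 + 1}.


|e^{6z^4 + 1}| = e^{Re(6·z^4) + 1} ≤ e^{6|z|^4 + 1} = e^{6r^4 + 1} on |z| = r, so ρ ≤ 4. Choosing z on |z|=r so that 6·z^4 is real positive (always possible by picking arg z appropriately) gives |f(z)| = e^{6r^4 + 1}, matching the bound. The additive constant 1 does not affect log log M(r) ~ 4·log r. Hence ρ = 4.
Therefore ρ = 4.

Order ρ = 4.


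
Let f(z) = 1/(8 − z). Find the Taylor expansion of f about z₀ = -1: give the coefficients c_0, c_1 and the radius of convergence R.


Let w = z − z₀, so z = z₀ + w.
Then 8 − z = 8 − (z₀ + w) = (8 − z₀) − w = 9 − w.
f(z) = 1/(9 − w) = (1/(9)) · 1/(1 − w/(9)) = Σ_{n≥0} w^n / (9)^(n+1).
So c_n = 1/(9)^(n+1):
  c_0 = 1/(9)^1 = 1/9.
  c_1 = 1/(9)^2 = 1/81.
The series is valid for |w/d| < 1, i.e. |z − z₀| < |d|.
Radius of convergence: R = |8 − z₀| = |9| = 9 (distance from z₀ to the singularity z = 8).

c_0 = 1/9, c_1 = 1/81; R = 9.
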